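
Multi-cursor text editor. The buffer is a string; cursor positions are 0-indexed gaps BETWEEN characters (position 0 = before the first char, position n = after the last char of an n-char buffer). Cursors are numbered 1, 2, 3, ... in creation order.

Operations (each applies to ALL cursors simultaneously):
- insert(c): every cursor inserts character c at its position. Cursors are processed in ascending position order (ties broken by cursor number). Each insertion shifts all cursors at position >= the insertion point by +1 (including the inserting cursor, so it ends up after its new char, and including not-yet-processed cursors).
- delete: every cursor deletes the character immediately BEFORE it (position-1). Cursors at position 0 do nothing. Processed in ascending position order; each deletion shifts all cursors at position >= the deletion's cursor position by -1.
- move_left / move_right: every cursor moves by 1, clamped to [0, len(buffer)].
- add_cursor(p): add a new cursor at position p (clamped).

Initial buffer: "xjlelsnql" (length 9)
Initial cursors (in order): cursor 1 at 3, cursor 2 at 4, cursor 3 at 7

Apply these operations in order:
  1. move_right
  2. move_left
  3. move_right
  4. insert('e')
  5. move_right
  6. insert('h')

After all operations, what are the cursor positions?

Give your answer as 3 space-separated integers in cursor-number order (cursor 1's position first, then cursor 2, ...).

Answer: 7 10 15

Derivation:
After op 1 (move_right): buffer="xjlelsnql" (len 9), cursors c1@4 c2@5 c3@8, authorship .........
After op 2 (move_left): buffer="xjlelsnql" (len 9), cursors c1@3 c2@4 c3@7, authorship .........
After op 3 (move_right): buffer="xjlelsnql" (len 9), cursors c1@4 c2@5 c3@8, authorship .........
After op 4 (insert('e')): buffer="xjleelesnqel" (len 12), cursors c1@5 c2@7 c3@11, authorship ....1.2...3.
After op 5 (move_right): buffer="xjleelesnqel" (len 12), cursors c1@6 c2@8 c3@12, authorship ....1.2...3.
After op 6 (insert('h')): buffer="xjleelheshnqelh" (len 15), cursors c1@7 c2@10 c3@15, authorship ....1.12.2..3.3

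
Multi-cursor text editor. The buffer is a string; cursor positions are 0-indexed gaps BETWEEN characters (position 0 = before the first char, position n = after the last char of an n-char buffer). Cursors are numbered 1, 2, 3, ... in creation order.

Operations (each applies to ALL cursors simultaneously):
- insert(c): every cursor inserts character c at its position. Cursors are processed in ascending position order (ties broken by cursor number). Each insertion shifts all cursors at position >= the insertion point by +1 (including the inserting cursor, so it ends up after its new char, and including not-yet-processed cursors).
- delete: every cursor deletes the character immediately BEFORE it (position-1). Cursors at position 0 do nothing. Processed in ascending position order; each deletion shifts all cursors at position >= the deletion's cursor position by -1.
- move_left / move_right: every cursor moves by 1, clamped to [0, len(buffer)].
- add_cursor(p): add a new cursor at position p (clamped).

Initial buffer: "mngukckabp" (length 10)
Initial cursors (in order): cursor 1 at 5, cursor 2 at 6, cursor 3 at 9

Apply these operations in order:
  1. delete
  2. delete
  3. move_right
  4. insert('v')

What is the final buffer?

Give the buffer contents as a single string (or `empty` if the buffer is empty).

Answer: mnkvvpv

Derivation:
After op 1 (delete): buffer="mngukap" (len 7), cursors c1@4 c2@4 c3@6, authorship .......
After op 2 (delete): buffer="mnkp" (len 4), cursors c1@2 c2@2 c3@3, authorship ....
After op 3 (move_right): buffer="mnkp" (len 4), cursors c1@3 c2@3 c3@4, authorship ....
After op 4 (insert('v')): buffer="mnkvvpv" (len 7), cursors c1@5 c2@5 c3@7, authorship ...12.3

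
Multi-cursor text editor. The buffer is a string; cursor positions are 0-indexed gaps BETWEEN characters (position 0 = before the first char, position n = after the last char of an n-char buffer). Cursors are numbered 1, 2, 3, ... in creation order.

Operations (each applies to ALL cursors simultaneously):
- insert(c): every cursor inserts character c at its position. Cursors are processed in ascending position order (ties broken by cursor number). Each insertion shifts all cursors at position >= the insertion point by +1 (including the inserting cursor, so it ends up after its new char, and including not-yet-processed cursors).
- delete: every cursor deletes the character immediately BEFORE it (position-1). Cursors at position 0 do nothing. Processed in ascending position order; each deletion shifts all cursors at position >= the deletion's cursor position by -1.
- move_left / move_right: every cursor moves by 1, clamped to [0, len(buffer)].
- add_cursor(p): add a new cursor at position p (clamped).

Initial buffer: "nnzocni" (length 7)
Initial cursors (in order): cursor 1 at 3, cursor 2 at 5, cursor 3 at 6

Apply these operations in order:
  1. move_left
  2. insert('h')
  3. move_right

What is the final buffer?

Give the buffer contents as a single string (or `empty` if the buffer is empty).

Answer: nnhzohchni

Derivation:
After op 1 (move_left): buffer="nnzocni" (len 7), cursors c1@2 c2@4 c3@5, authorship .......
After op 2 (insert('h')): buffer="nnhzohchni" (len 10), cursors c1@3 c2@6 c3@8, authorship ..1..2.3..
After op 3 (move_right): buffer="nnhzohchni" (len 10), cursors c1@4 c2@7 c3@9, authorship ..1..2.3..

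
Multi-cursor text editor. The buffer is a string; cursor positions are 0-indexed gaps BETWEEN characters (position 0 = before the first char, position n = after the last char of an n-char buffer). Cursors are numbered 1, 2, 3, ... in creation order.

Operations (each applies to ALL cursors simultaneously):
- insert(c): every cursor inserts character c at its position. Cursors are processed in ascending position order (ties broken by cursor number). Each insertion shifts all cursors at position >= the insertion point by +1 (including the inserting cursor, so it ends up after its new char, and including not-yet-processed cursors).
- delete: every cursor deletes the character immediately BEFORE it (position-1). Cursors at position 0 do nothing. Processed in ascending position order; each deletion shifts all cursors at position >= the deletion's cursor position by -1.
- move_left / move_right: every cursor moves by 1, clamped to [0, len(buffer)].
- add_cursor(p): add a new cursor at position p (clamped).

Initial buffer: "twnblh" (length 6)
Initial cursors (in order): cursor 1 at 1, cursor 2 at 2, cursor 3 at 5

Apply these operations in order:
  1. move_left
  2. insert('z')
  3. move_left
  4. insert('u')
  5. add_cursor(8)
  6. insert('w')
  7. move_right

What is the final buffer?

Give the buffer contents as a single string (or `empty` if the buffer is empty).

Answer: uwztuwzwnbwuwzlh

Derivation:
After op 1 (move_left): buffer="twnblh" (len 6), cursors c1@0 c2@1 c3@4, authorship ......
After op 2 (insert('z')): buffer="ztzwnbzlh" (len 9), cursors c1@1 c2@3 c3@7, authorship 1.2...3..
After op 3 (move_left): buffer="ztzwnbzlh" (len 9), cursors c1@0 c2@2 c3@6, authorship 1.2...3..
After op 4 (insert('u')): buffer="uztuzwnbuzlh" (len 12), cursors c1@1 c2@4 c3@9, authorship 11.22...33..
After op 5 (add_cursor(8)): buffer="uztuzwnbuzlh" (len 12), cursors c1@1 c2@4 c4@8 c3@9, authorship 11.22...33..
After op 6 (insert('w')): buffer="uwztuwzwnbwuwzlh" (len 16), cursors c1@2 c2@6 c4@11 c3@13, authorship 111.222...4333..
After op 7 (move_right): buffer="uwztuwzwnbwuwzlh" (len 16), cursors c1@3 c2@7 c4@12 c3@14, authorship 111.222...4333..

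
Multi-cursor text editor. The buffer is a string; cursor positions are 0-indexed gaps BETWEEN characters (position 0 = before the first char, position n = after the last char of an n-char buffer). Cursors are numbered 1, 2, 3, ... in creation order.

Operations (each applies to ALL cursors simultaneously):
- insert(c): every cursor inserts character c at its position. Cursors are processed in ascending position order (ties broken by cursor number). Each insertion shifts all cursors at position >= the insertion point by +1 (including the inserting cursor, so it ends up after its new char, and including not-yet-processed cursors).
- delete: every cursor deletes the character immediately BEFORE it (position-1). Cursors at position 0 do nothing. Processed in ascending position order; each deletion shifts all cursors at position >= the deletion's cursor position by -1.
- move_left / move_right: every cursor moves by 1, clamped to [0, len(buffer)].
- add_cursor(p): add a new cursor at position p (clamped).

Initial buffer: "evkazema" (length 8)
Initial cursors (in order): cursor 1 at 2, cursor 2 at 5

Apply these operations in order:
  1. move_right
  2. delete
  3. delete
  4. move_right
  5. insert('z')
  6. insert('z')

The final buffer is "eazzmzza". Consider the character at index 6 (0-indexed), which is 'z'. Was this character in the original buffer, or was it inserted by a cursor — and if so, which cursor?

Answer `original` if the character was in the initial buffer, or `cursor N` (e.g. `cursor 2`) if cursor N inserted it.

After op 1 (move_right): buffer="evkazema" (len 8), cursors c1@3 c2@6, authorship ........
After op 2 (delete): buffer="evazma" (len 6), cursors c1@2 c2@4, authorship ......
After op 3 (delete): buffer="eama" (len 4), cursors c1@1 c2@2, authorship ....
After op 4 (move_right): buffer="eama" (len 4), cursors c1@2 c2@3, authorship ....
After op 5 (insert('z')): buffer="eazmza" (len 6), cursors c1@3 c2@5, authorship ..1.2.
After op 6 (insert('z')): buffer="eazzmzza" (len 8), cursors c1@4 c2@7, authorship ..11.22.
Authorship (.=original, N=cursor N): . . 1 1 . 2 2 .
Index 6: author = 2

Answer: cursor 2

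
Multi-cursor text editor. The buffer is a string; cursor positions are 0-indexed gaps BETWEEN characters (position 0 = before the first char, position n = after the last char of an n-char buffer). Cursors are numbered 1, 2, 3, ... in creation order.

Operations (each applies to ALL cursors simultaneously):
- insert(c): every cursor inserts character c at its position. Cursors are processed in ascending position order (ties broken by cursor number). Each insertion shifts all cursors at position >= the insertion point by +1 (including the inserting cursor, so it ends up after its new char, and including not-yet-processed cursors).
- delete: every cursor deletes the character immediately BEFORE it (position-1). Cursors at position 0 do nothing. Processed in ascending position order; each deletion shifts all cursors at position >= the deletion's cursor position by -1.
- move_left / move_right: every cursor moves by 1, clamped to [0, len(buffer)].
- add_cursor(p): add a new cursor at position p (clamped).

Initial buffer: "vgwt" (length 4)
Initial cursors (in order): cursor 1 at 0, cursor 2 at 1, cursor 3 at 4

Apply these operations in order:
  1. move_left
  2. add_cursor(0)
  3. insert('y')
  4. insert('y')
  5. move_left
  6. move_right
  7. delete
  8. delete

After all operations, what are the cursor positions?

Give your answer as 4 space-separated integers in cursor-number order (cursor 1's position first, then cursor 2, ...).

Answer: 0 0 3 0

Derivation:
After op 1 (move_left): buffer="vgwt" (len 4), cursors c1@0 c2@0 c3@3, authorship ....
After op 2 (add_cursor(0)): buffer="vgwt" (len 4), cursors c1@0 c2@0 c4@0 c3@3, authorship ....
After op 3 (insert('y')): buffer="yyyvgwyt" (len 8), cursors c1@3 c2@3 c4@3 c3@7, authorship 124...3.
After op 4 (insert('y')): buffer="yyyyyyvgwyyt" (len 12), cursors c1@6 c2@6 c4@6 c3@11, authorship 124124...33.
After op 5 (move_left): buffer="yyyyyyvgwyyt" (len 12), cursors c1@5 c2@5 c4@5 c3@10, authorship 124124...33.
After op 6 (move_right): buffer="yyyyyyvgwyyt" (len 12), cursors c1@6 c2@6 c4@6 c3@11, authorship 124124...33.
After op 7 (delete): buffer="yyyvgwyt" (len 8), cursors c1@3 c2@3 c4@3 c3@7, authorship 124...3.
After op 8 (delete): buffer="vgwt" (len 4), cursors c1@0 c2@0 c4@0 c3@3, authorship ....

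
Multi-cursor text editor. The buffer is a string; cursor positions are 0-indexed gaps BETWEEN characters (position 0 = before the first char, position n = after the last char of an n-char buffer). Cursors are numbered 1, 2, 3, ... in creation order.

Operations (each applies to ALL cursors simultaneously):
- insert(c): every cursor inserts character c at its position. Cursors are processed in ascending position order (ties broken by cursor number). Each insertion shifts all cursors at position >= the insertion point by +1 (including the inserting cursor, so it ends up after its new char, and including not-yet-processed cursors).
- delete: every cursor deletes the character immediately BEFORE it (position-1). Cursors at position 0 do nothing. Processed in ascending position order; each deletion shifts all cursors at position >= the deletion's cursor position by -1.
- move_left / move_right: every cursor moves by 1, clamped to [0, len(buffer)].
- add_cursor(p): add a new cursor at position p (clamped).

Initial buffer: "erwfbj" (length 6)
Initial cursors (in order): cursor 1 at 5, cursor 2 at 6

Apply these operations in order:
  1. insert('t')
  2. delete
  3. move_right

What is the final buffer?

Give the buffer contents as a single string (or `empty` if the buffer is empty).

After op 1 (insert('t')): buffer="erwfbtjt" (len 8), cursors c1@6 c2@8, authorship .....1.2
After op 2 (delete): buffer="erwfbj" (len 6), cursors c1@5 c2@6, authorship ......
After op 3 (move_right): buffer="erwfbj" (len 6), cursors c1@6 c2@6, authorship ......

Answer: erwfbj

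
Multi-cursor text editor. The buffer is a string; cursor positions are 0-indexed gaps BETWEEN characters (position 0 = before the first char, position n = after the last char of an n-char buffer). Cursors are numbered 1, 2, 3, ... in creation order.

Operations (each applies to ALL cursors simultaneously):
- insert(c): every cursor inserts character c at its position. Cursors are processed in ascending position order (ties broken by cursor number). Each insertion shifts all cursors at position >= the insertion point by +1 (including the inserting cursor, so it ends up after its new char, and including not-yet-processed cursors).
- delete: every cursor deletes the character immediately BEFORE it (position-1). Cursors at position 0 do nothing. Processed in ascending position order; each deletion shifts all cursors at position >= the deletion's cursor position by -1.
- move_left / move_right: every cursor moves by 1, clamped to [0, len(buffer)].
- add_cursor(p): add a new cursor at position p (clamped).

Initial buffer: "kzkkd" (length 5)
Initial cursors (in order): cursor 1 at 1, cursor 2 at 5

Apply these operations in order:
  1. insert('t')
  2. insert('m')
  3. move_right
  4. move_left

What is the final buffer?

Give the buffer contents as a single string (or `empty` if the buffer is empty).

After op 1 (insert('t')): buffer="ktzkkdt" (len 7), cursors c1@2 c2@7, authorship .1....2
After op 2 (insert('m')): buffer="ktmzkkdtm" (len 9), cursors c1@3 c2@9, authorship .11....22
After op 3 (move_right): buffer="ktmzkkdtm" (len 9), cursors c1@4 c2@9, authorship .11....22
After op 4 (move_left): buffer="ktmzkkdtm" (len 9), cursors c1@3 c2@8, authorship .11....22

Answer: ktmzkkdtm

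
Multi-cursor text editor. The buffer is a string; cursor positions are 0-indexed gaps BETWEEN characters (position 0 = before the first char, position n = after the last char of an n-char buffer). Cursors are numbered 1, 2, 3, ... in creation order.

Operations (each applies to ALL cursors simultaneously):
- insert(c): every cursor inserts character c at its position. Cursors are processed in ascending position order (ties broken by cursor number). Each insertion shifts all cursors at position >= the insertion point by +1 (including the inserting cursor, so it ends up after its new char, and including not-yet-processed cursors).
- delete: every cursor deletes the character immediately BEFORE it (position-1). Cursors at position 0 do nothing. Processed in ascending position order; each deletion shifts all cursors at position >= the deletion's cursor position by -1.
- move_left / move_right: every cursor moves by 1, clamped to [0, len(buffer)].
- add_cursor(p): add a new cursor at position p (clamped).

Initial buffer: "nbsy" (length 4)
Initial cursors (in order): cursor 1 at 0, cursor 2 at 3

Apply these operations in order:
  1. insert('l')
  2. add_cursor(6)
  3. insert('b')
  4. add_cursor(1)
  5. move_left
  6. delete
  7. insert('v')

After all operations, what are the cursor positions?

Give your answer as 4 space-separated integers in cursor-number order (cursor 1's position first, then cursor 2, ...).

After op 1 (insert('l')): buffer="lnbsly" (len 6), cursors c1@1 c2@5, authorship 1...2.
After op 2 (add_cursor(6)): buffer="lnbsly" (len 6), cursors c1@1 c2@5 c3@6, authorship 1...2.
After op 3 (insert('b')): buffer="lbnbslbyb" (len 9), cursors c1@2 c2@7 c3@9, authorship 11...22.3
After op 4 (add_cursor(1)): buffer="lbnbslbyb" (len 9), cursors c4@1 c1@2 c2@7 c3@9, authorship 11...22.3
After op 5 (move_left): buffer="lbnbslbyb" (len 9), cursors c4@0 c1@1 c2@6 c3@8, authorship 11...22.3
After op 6 (delete): buffer="bnbsbb" (len 6), cursors c1@0 c4@0 c2@4 c3@5, authorship 1...23
After op 7 (insert('v')): buffer="vvbnbsvbvb" (len 10), cursors c1@2 c4@2 c2@7 c3@9, authorship 141...2233

Answer: 2 7 9 2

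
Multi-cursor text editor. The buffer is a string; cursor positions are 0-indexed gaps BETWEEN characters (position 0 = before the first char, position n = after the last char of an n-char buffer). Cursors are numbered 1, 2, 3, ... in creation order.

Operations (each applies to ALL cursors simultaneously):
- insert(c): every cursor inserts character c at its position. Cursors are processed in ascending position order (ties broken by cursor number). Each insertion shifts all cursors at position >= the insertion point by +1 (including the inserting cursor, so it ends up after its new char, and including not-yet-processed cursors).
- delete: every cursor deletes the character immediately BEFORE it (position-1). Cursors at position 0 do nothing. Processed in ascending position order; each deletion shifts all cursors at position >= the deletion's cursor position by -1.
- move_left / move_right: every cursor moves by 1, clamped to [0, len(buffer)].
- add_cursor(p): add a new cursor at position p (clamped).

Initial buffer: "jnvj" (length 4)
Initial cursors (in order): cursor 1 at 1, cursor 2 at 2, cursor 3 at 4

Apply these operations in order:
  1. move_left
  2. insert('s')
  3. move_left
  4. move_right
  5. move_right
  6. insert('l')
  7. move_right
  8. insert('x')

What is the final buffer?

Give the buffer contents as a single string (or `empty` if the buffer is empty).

After op 1 (move_left): buffer="jnvj" (len 4), cursors c1@0 c2@1 c3@3, authorship ....
After op 2 (insert('s')): buffer="sjsnvsj" (len 7), cursors c1@1 c2@3 c3@6, authorship 1.2..3.
After op 3 (move_left): buffer="sjsnvsj" (len 7), cursors c1@0 c2@2 c3@5, authorship 1.2..3.
After op 4 (move_right): buffer="sjsnvsj" (len 7), cursors c1@1 c2@3 c3@6, authorship 1.2..3.
After op 5 (move_right): buffer="sjsnvsj" (len 7), cursors c1@2 c2@4 c3@7, authorship 1.2..3.
After op 6 (insert('l')): buffer="sjlsnlvsjl" (len 10), cursors c1@3 c2@6 c3@10, authorship 1.12.2.3.3
After op 7 (move_right): buffer="sjlsnlvsjl" (len 10), cursors c1@4 c2@7 c3@10, authorship 1.12.2.3.3
After op 8 (insert('x')): buffer="sjlsxnlvxsjlx" (len 13), cursors c1@5 c2@9 c3@13, authorship 1.121.2.23.33

Answer: sjlsxnlvxsjlx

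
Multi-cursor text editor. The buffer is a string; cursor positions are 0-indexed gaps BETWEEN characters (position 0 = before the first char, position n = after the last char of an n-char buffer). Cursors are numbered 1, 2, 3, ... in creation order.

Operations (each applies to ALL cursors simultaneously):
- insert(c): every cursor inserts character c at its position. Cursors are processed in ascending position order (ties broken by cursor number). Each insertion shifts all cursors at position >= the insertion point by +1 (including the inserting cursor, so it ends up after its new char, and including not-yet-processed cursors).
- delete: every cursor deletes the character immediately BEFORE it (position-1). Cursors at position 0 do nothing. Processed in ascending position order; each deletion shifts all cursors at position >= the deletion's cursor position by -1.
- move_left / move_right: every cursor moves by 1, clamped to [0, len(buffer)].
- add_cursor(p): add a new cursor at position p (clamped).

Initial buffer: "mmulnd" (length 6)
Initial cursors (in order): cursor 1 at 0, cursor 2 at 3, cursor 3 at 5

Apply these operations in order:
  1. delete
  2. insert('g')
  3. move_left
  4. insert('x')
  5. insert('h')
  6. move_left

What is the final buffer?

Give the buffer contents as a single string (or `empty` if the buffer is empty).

Answer: xhgmmxhglxhgd

Derivation:
After op 1 (delete): buffer="mmld" (len 4), cursors c1@0 c2@2 c3@3, authorship ....
After op 2 (insert('g')): buffer="gmmglgd" (len 7), cursors c1@1 c2@4 c3@6, authorship 1..2.3.
After op 3 (move_left): buffer="gmmglgd" (len 7), cursors c1@0 c2@3 c3@5, authorship 1..2.3.
After op 4 (insert('x')): buffer="xgmmxglxgd" (len 10), cursors c1@1 c2@5 c3@8, authorship 11..22.33.
After op 5 (insert('h')): buffer="xhgmmxhglxhgd" (len 13), cursors c1@2 c2@7 c3@11, authorship 111..222.333.
After op 6 (move_left): buffer="xhgmmxhglxhgd" (len 13), cursors c1@1 c2@6 c3@10, authorship 111..222.333.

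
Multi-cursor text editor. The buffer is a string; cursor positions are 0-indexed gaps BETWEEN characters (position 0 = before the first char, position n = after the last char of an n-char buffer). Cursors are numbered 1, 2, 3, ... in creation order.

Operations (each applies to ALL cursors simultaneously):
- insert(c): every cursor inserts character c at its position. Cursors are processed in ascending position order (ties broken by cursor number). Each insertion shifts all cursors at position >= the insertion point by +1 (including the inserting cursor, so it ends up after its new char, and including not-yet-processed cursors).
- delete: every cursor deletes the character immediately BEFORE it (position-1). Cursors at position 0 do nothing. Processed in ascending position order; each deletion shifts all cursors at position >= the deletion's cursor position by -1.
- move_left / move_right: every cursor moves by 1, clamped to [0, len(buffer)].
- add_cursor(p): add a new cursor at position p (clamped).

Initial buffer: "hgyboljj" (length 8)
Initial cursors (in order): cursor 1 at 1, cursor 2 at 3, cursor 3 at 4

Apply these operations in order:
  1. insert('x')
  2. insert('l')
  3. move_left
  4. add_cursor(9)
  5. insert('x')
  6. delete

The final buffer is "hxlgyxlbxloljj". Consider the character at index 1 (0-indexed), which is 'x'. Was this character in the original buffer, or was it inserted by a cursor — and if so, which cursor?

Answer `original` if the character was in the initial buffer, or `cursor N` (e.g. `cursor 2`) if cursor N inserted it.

Answer: cursor 1

Derivation:
After op 1 (insert('x')): buffer="hxgyxbxoljj" (len 11), cursors c1@2 c2@5 c3@7, authorship .1..2.3....
After op 2 (insert('l')): buffer="hxlgyxlbxloljj" (len 14), cursors c1@3 c2@7 c3@10, authorship .11..22.33....
After op 3 (move_left): buffer="hxlgyxlbxloljj" (len 14), cursors c1@2 c2@6 c3@9, authorship .11..22.33....
After op 4 (add_cursor(9)): buffer="hxlgyxlbxloljj" (len 14), cursors c1@2 c2@6 c3@9 c4@9, authorship .11..22.33....
After op 5 (insert('x')): buffer="hxxlgyxxlbxxxloljj" (len 18), cursors c1@3 c2@8 c3@13 c4@13, authorship .111..222.3343....
After op 6 (delete): buffer="hxlgyxlbxloljj" (len 14), cursors c1@2 c2@6 c3@9 c4@9, authorship .11..22.33....
Authorship (.=original, N=cursor N): . 1 1 . . 2 2 . 3 3 . . . .
Index 1: author = 1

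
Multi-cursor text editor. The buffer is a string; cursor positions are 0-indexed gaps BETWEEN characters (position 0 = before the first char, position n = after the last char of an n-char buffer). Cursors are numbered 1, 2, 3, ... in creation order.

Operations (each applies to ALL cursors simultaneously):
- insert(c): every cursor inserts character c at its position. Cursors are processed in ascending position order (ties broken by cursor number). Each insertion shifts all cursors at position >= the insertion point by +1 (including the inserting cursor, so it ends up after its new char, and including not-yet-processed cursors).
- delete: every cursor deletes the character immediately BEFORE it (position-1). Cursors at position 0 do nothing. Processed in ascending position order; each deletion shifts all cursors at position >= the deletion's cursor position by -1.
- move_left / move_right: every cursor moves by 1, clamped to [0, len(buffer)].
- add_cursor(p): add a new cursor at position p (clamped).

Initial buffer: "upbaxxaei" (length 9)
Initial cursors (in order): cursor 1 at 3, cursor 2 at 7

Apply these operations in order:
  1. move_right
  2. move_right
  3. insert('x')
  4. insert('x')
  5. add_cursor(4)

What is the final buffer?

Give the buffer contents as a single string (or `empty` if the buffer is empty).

After op 1 (move_right): buffer="upbaxxaei" (len 9), cursors c1@4 c2@8, authorship .........
After op 2 (move_right): buffer="upbaxxaei" (len 9), cursors c1@5 c2@9, authorship .........
After op 3 (insert('x')): buffer="upbaxxxaeix" (len 11), cursors c1@6 c2@11, authorship .....1....2
After op 4 (insert('x')): buffer="upbaxxxxaeixx" (len 13), cursors c1@7 c2@13, authorship .....11....22
After op 5 (add_cursor(4)): buffer="upbaxxxxaeixx" (len 13), cursors c3@4 c1@7 c2@13, authorship .....11....22

Answer: upbaxxxxaeixx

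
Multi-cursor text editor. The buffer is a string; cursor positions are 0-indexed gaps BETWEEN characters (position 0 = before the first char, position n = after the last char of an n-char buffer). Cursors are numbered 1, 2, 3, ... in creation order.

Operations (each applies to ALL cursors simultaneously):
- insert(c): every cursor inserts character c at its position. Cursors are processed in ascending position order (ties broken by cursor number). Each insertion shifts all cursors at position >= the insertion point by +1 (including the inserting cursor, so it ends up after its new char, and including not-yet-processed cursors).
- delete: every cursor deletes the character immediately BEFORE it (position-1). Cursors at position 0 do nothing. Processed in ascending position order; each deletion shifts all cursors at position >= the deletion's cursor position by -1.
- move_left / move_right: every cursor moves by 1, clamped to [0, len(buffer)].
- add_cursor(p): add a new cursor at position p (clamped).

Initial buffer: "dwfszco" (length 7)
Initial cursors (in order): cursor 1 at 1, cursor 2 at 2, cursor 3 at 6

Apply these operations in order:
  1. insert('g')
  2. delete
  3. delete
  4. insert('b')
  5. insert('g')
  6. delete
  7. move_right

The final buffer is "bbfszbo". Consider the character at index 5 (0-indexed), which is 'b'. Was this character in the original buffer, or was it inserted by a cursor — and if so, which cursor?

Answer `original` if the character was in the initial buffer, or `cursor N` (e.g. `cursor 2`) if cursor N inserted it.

Answer: cursor 3

Derivation:
After op 1 (insert('g')): buffer="dgwgfszcgo" (len 10), cursors c1@2 c2@4 c3@9, authorship .1.2....3.
After op 2 (delete): buffer="dwfszco" (len 7), cursors c1@1 c2@2 c3@6, authorship .......
After op 3 (delete): buffer="fszo" (len 4), cursors c1@0 c2@0 c3@3, authorship ....
After op 4 (insert('b')): buffer="bbfszbo" (len 7), cursors c1@2 c2@2 c3@6, authorship 12...3.
After op 5 (insert('g')): buffer="bbggfszbgo" (len 10), cursors c1@4 c2@4 c3@9, authorship 1212...33.
After op 6 (delete): buffer="bbfszbo" (len 7), cursors c1@2 c2@2 c3@6, authorship 12...3.
After op 7 (move_right): buffer="bbfszbo" (len 7), cursors c1@3 c2@3 c3@7, authorship 12...3.
Authorship (.=original, N=cursor N): 1 2 . . . 3 .
Index 5: author = 3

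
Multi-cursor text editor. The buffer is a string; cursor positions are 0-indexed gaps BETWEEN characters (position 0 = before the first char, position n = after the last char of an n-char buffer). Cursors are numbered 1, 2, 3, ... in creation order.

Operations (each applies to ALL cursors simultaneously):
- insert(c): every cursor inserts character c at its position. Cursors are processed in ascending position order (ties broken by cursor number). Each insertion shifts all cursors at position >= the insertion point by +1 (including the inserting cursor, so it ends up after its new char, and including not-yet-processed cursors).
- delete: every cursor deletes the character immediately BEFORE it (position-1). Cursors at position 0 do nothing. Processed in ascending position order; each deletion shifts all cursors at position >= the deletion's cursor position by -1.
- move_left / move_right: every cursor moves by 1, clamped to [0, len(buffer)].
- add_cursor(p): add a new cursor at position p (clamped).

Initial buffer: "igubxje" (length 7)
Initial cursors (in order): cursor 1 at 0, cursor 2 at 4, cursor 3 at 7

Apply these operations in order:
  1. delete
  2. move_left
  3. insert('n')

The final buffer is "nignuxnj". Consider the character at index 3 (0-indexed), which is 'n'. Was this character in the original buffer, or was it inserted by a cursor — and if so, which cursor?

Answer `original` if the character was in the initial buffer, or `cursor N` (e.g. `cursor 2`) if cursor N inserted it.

After op 1 (delete): buffer="iguxj" (len 5), cursors c1@0 c2@3 c3@5, authorship .....
After op 2 (move_left): buffer="iguxj" (len 5), cursors c1@0 c2@2 c3@4, authorship .....
After op 3 (insert('n')): buffer="nignuxnj" (len 8), cursors c1@1 c2@4 c3@7, authorship 1..2..3.
Authorship (.=original, N=cursor N): 1 . . 2 . . 3 .
Index 3: author = 2

Answer: cursor 2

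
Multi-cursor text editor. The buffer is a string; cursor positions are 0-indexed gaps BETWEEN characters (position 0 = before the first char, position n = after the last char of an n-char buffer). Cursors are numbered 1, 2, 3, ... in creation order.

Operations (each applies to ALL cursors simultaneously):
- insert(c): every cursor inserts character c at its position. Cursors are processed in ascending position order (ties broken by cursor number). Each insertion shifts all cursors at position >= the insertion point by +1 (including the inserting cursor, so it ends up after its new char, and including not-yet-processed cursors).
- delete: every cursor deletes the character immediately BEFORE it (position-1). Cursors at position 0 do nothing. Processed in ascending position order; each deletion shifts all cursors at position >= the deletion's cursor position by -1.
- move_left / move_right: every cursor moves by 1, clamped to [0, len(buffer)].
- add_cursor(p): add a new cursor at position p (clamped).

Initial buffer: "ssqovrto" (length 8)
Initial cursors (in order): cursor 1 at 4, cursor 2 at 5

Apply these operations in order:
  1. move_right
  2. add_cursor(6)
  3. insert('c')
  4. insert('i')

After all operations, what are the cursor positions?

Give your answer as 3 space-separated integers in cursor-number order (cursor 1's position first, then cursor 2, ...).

Answer: 7 12 12

Derivation:
After op 1 (move_right): buffer="ssqovrto" (len 8), cursors c1@5 c2@6, authorship ........
After op 2 (add_cursor(6)): buffer="ssqovrto" (len 8), cursors c1@5 c2@6 c3@6, authorship ........
After op 3 (insert('c')): buffer="ssqovcrccto" (len 11), cursors c1@6 c2@9 c3@9, authorship .....1.23..
After op 4 (insert('i')): buffer="ssqovcircciito" (len 14), cursors c1@7 c2@12 c3@12, authorship .....11.2323..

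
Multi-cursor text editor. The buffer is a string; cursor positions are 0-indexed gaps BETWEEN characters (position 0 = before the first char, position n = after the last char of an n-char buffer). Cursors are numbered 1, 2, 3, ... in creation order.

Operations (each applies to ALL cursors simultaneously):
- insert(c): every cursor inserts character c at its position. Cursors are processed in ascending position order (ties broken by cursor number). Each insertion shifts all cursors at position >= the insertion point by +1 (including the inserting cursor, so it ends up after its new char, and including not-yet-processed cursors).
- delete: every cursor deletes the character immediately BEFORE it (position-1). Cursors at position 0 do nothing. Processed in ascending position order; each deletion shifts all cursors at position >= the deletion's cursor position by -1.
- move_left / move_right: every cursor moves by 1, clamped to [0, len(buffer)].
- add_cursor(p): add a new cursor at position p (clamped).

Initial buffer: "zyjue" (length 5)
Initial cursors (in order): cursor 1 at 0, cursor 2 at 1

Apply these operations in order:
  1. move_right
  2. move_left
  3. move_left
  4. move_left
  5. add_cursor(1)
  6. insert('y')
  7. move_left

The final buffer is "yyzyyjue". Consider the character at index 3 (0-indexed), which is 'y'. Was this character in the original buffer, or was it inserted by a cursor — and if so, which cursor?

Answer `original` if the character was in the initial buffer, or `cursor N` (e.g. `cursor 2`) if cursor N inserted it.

Answer: cursor 3

Derivation:
After op 1 (move_right): buffer="zyjue" (len 5), cursors c1@1 c2@2, authorship .....
After op 2 (move_left): buffer="zyjue" (len 5), cursors c1@0 c2@1, authorship .....
After op 3 (move_left): buffer="zyjue" (len 5), cursors c1@0 c2@0, authorship .....
After op 4 (move_left): buffer="zyjue" (len 5), cursors c1@0 c2@0, authorship .....
After op 5 (add_cursor(1)): buffer="zyjue" (len 5), cursors c1@0 c2@0 c3@1, authorship .....
After op 6 (insert('y')): buffer="yyzyyjue" (len 8), cursors c1@2 c2@2 c3@4, authorship 12.3....
After op 7 (move_left): buffer="yyzyyjue" (len 8), cursors c1@1 c2@1 c3@3, authorship 12.3....
Authorship (.=original, N=cursor N): 1 2 . 3 . . . .
Index 3: author = 3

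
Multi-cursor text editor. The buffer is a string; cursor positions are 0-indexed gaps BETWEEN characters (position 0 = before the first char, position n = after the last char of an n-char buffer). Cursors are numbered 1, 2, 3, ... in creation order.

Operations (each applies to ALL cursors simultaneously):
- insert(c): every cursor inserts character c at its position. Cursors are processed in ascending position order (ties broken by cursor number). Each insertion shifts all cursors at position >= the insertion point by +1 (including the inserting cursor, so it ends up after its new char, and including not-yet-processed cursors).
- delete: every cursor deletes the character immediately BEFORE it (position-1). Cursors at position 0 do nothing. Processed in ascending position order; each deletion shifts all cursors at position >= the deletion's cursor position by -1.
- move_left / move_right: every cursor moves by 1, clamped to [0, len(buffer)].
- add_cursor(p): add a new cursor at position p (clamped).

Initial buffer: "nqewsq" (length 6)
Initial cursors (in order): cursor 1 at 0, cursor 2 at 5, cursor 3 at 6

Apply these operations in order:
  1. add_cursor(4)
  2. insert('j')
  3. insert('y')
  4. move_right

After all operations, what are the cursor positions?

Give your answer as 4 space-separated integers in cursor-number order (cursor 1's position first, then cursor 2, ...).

After op 1 (add_cursor(4)): buffer="nqewsq" (len 6), cursors c1@0 c4@4 c2@5 c3@6, authorship ......
After op 2 (insert('j')): buffer="jnqewjsjqj" (len 10), cursors c1@1 c4@6 c2@8 c3@10, authorship 1....4.2.3
After op 3 (insert('y')): buffer="jynqewjysjyqjy" (len 14), cursors c1@2 c4@8 c2@11 c3@14, authorship 11....44.22.33
After op 4 (move_right): buffer="jynqewjysjyqjy" (len 14), cursors c1@3 c4@9 c2@12 c3@14, authorship 11....44.22.33

Answer: 3 12 14 9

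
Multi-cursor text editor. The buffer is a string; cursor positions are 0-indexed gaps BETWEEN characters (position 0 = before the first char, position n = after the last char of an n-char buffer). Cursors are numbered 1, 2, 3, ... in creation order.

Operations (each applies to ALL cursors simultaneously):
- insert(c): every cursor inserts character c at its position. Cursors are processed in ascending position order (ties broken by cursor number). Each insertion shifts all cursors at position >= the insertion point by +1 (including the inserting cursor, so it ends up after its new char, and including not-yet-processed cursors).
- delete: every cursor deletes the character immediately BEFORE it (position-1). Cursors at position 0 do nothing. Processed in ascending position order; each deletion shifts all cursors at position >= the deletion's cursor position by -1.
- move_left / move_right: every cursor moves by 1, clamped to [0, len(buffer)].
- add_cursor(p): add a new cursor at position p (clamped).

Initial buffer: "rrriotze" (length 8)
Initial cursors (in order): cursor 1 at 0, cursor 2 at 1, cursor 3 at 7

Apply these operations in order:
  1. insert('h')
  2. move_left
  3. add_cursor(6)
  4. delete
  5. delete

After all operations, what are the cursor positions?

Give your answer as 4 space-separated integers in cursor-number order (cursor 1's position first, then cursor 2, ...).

After op 1 (insert('h')): buffer="hrhrriotzhe" (len 11), cursors c1@1 c2@3 c3@10, authorship 1.2......3.
After op 2 (move_left): buffer="hrhrriotzhe" (len 11), cursors c1@0 c2@2 c3@9, authorship 1.2......3.
After op 3 (add_cursor(6)): buffer="hrhrriotzhe" (len 11), cursors c1@0 c2@2 c4@6 c3@9, authorship 1.2......3.
After op 4 (delete): buffer="hhrrothe" (len 8), cursors c1@0 c2@1 c4@4 c3@6, authorship 12....3.
After op 5 (delete): buffer="hrohe" (len 5), cursors c1@0 c2@0 c4@2 c3@3, authorship 2..3.

Answer: 0 0 3 2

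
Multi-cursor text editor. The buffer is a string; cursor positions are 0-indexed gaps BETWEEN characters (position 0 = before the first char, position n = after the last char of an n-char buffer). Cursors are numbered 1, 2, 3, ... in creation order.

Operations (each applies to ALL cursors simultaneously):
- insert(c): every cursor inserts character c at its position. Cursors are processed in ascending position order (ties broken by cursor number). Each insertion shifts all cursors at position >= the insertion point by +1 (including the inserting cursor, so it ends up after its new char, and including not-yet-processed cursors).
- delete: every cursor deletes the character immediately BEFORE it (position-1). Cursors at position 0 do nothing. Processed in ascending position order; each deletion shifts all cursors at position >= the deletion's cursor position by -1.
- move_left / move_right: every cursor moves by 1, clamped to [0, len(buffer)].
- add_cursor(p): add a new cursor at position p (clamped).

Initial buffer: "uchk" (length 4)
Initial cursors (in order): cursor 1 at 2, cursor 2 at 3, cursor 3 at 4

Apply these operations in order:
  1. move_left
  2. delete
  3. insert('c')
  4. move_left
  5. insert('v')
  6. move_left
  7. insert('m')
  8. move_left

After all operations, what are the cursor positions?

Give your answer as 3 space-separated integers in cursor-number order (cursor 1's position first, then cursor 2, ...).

Answer: 6 6 6

Derivation:
After op 1 (move_left): buffer="uchk" (len 4), cursors c1@1 c2@2 c3@3, authorship ....
After op 2 (delete): buffer="k" (len 1), cursors c1@0 c2@0 c3@0, authorship .
After op 3 (insert('c')): buffer="ccck" (len 4), cursors c1@3 c2@3 c3@3, authorship 123.
After op 4 (move_left): buffer="ccck" (len 4), cursors c1@2 c2@2 c3@2, authorship 123.
After op 5 (insert('v')): buffer="ccvvvck" (len 7), cursors c1@5 c2@5 c3@5, authorship 121233.
After op 6 (move_left): buffer="ccvvvck" (len 7), cursors c1@4 c2@4 c3@4, authorship 121233.
After op 7 (insert('m')): buffer="ccvvmmmvck" (len 10), cursors c1@7 c2@7 c3@7, authorship 121212333.
After op 8 (move_left): buffer="ccvvmmmvck" (len 10), cursors c1@6 c2@6 c3@6, authorship 121212333.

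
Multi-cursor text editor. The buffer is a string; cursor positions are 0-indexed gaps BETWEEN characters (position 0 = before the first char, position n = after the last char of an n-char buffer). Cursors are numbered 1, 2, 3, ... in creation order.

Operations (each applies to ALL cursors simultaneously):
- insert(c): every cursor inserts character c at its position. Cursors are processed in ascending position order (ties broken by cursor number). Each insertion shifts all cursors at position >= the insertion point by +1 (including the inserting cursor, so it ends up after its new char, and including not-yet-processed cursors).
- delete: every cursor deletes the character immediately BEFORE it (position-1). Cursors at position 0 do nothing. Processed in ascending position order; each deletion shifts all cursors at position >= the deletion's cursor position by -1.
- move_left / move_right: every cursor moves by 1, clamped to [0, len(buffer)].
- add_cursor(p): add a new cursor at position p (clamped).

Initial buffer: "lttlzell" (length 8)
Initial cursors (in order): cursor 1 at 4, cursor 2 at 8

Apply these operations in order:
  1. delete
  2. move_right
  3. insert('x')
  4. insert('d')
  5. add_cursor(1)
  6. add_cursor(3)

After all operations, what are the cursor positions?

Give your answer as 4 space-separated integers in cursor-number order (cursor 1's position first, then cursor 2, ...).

Answer: 6 10 1 3

Derivation:
After op 1 (delete): buffer="lttzel" (len 6), cursors c1@3 c2@6, authorship ......
After op 2 (move_right): buffer="lttzel" (len 6), cursors c1@4 c2@6, authorship ......
After op 3 (insert('x')): buffer="lttzxelx" (len 8), cursors c1@5 c2@8, authorship ....1..2
After op 4 (insert('d')): buffer="lttzxdelxd" (len 10), cursors c1@6 c2@10, authorship ....11..22
After op 5 (add_cursor(1)): buffer="lttzxdelxd" (len 10), cursors c3@1 c1@6 c2@10, authorship ....11..22
After op 6 (add_cursor(3)): buffer="lttzxdelxd" (len 10), cursors c3@1 c4@3 c1@6 c2@10, authorship ....11..22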